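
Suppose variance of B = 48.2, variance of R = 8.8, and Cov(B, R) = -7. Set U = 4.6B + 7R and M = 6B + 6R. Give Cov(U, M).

Cov(U, M) = 1212.72

By bilinearity, Cov(U, M) = ac·variance of B + bd·variance of R + (ad+bc)·Cov(B, R), with a=4.6, b=7, c=6, d=6.
ac·variance of B = 4.6·6·48.2 = 1330.32
bd·variance of R = 7·6·8.8 = 369.6
(ad+bc)·Cov(B, R) = (69.6)·(-7) = -487.2
Cov(U, M) = 1330.32 + 369.6 + (-487.2) = 1212.72.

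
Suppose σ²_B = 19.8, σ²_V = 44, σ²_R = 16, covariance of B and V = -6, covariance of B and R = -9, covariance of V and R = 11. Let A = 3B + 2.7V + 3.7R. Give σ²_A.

σ²_A = a²·σ²_B + b²·σ²_V + c²·σ²_R + 2ab·covariance of B and V + 2ac·covariance of B and R + 2bc·covariance of V and R, with a = 3, b = 2.7, c = 3.7.
= 178.2 + 320.76 + 219.04 + (-97.2) + (-199.8) + 219.78
= 640.78.

σ²_A = 640.78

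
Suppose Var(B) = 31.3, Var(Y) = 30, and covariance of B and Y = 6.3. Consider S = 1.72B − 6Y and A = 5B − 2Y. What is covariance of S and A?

covariance of S and A = 418.508

By bilinearity, covariance of S and A = ac·Var(B) + bd·Var(Y) + (ad+bc)·covariance of B and Y, with a=1.72, b=-6, c=5, d=-2.
ac·Var(B) = 1.72·5·31.3 = 269.18
bd·Var(Y) = (-6)·(-2)·30 = 360
(ad+bc)·covariance of B and Y = (-33.44)·6.3 = -210.672
covariance of S and A = 269.18 + 360 + (-210.672) = 418.508.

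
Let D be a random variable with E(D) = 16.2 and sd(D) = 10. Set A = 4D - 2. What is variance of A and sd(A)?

A = 4D - 2 is linear with a = 4, b = -2.
variance of D = 10² = 100.
variance of A = a²·variance of D = 4²·100 = 1600 (the additive constant -2 does not affect variance).
sd(A) = |a|·sd(D) = |4|·10 = 40.

variance of A = 1600, sd(A) = 40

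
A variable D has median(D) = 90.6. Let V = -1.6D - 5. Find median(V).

A linear map preserves order up to sign, so median(V) = a·median(D) + b = (-1.6)·90.6 + (-5) = -149.96.

median(V) = -149.96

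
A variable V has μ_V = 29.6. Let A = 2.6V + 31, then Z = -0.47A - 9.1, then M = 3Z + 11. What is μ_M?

μ_M = -168.5236

μ_A = 2.6·29.6 + 31 = 107.96.
μ_Z = (-0.47)·107.96 + (-9.1) = -59.8412.
μ_M = 3·(-59.8412) + 11 = -168.5236.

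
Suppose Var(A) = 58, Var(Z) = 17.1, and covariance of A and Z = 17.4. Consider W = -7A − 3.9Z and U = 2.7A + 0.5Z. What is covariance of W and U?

By bilinearity, covariance of W and U = ac·Var(A) + bd·Var(Z) + (ad+bc)·covariance of A and Z, with a=-7, b=-3.9, c=2.7, d=0.5.
ac·Var(A) = (-7)·2.7·58 = -1096.2
bd·Var(Z) = (-3.9)·0.5·17.1 = -33.345
(ad+bc)·covariance of A and Z = (-14.03)·17.4 = -244.122
covariance of W and U = -1096.2 + (-33.345) + (-244.122) = -1373.667.

covariance of W and U = -1373.667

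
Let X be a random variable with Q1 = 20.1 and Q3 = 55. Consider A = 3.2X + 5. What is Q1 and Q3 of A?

a = 3.2 > 0: Q1(A) = a·Q1(X)+b = 69.32, Q3(A) = a·Q3(X)+b = 181.

Q1(A) = 69.32, Q3(A) = 181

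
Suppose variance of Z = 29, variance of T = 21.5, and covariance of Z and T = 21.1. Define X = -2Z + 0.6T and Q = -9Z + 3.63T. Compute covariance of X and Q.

covariance of X and Q = 301.701

By bilinearity, covariance of X and Q = ac·variance of Z + bd·variance of T + (ad+bc)·covariance of Z and T, with a=-2, b=0.6, c=-9, d=3.63.
ac·variance of Z = (-2)·(-9)·29 = 522
bd·variance of T = 0.6·3.63·21.5 = 46.827
(ad+bc)·covariance of Z and T = (-12.66)·21.1 = -267.126
covariance of X and Q = 522 + 46.827 + (-267.126) = 301.701.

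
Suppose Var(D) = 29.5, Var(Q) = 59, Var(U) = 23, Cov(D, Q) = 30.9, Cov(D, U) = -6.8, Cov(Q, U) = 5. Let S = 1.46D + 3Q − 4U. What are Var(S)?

Var(S) = 1191.9902

Var(S) = a²·Var(D) + b²·Var(Q) + c²·Var(U) + 2ab·Cov(D, Q) + 2ac·Cov(D, U) + 2bc·Cov(Q, U), with a = 1.46, b = 3, c = -4.
= 62.8822 + 531 + 368 + 270.684 + 79.424 + (-120)
= 1191.9902.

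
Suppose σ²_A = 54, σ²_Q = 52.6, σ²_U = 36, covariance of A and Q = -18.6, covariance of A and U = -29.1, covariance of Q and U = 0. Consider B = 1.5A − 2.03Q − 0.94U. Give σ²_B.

σ²_B = 565.40494

σ²_B = a²·σ²_A + b²·σ²_Q + c²·σ²_U + 2ab·covariance of A and Q + 2ac·covariance of A and U + 2bc·covariance of Q and U, with a = 1.5, b = -2.03, c = -0.94.
= 121.5 + 216.75934 + 31.8096 + 113.274 + 82.062 + 0
= 565.40494.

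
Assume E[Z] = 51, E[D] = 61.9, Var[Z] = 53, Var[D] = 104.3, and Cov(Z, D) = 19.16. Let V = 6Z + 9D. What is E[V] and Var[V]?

E[V] = 6·E[Z] + 9·E[D] = 6·51 + 9·61.9 = 863.1.
Var[V] = a²·Var[Z] + b²·Var[D] + 2ab·Cov(Z, D) with a = 6, b = 9.
= 6²·53 + 9²·104.3 + 2·6·9·19.16
= 1908 + 8448.3 + 2069.28 = 12425.58.

E[V] = 863.1, Var[V] = 12425.58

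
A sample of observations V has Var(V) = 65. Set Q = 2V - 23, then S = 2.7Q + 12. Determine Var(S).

Var(S) = 1895.4

Var(Q) = 2²·65 = 260.
Var(S) = 2.7²·260 = 1895.4.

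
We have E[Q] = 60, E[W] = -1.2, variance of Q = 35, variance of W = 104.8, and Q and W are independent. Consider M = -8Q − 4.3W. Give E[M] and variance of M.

E[M] = (-8)·E[Q] + (-4.3)·E[W] = (-8)·60 + (-4.3)·(-1.2) = -474.84.
variance of M = a²·variance of Q + b²·variance of W + 2ab·covariance of Q and W with a = -8, b = -4.3.
Independence gives covariance of Q and W = 0.
= (-8)²·35 + (-4.3)²·104.8 + 2·(-8)·(-4.3)·0
= 2240 + 1937.752 + 0 = 4177.752.

E[M] = -474.84, variance of M = 4177.752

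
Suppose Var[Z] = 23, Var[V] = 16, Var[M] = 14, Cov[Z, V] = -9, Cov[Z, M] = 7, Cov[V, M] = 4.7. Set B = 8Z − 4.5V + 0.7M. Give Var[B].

Var[B] = 2499.65

Var[B] = a²·Var[Z] + b²·Var[V] + c²·Var[M] + 2ab·Cov[Z, V] + 2ac·Cov[Z, M] + 2bc·Cov[V, M], with a = 8, b = -4.5, c = 0.7.
= 1472 + 324 + 6.86 + 648 + 78.4 + (-29.61)
= 2499.65.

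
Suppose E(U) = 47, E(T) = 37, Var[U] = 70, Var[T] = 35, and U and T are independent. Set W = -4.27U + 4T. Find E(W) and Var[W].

E(W) = -52.69, Var[W] = 1836.303

E(W) = (-4.27)·E(U) + 4·E(T) = (-4.27)·47 + 4·37 = -52.69.
Var[W] = a²·Var[U] + b²·Var[T] + 2ab·covariance of U and T with a = -4.27, b = 4.
Independence gives covariance of U and T = 0.
= (-4.27)²·70 + 4²·35 + 2·(-4.27)·4·0
= 1276.303 + 560 + 0 = 1836.303.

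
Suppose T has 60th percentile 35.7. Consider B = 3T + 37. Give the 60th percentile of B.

60th percentile of B = 144.1

Since a = 3 > 0 the transformation is increasing, so the 60th percentile of B = a·(P_{60} of T) + b = 3·35.7 + 37 = 144.1.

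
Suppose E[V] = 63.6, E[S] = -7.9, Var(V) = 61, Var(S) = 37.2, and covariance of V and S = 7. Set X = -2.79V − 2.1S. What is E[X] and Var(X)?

E[X] = (-2.79)·E[V] + (-2.1)·E[S] = (-2.79)·63.6 + (-2.1)·(-7.9) = -160.854.
Var(X) = a²·Var(V) + b²·Var(S) + 2ab·covariance of V and S with a = -2.79, b = -2.1.
= (-2.79)²·61 + (-2.1)²·37.2 + 2·(-2.79)·(-2.1)·7
= 474.8301 + 164.052 + 82.026 = 720.9081.

E[X] = -160.854, Var(X) = 720.9081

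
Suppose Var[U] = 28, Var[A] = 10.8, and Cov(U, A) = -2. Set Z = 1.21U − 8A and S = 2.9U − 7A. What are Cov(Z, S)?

By bilinearity, Cov(Z, S) = ac·Var[U] + bd·Var[A] + (ad+bc)·Cov(U, A), with a=1.21, b=-8, c=2.9, d=-7.
ac·Var[U] = 1.21·2.9·28 = 98.252
bd·Var[A] = (-8)·(-7)·10.8 = 604.8
(ad+bc)·Cov(U, A) = (-31.67)·(-2) = 63.34
Cov(Z, S) = 98.252 + 604.8 + 63.34 = 766.392.

Cov(Z, S) = 766.392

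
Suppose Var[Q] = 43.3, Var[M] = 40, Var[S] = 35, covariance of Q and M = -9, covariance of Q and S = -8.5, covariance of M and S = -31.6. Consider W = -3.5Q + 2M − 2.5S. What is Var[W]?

Var[W] = 1202.425

Var[W] = a²·Var[Q] + b²·Var[M] + c²·Var[S] + 2ab·covariance of Q and M + 2ac·covariance of Q and S + 2bc·covariance of M and S, with a = -3.5, b = 2, c = -2.5.
= 530.425 + 160 + 218.75 + 126 + (-148.75) + 316
= 1202.425.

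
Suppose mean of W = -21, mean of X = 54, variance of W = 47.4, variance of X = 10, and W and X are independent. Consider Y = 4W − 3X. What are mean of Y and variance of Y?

mean of Y = -246, variance of Y = 848.4

mean of Y = 4·mean of W + (-3)·mean of X = 4·(-21) + (-3)·54 = -246.
variance of Y = a²·variance of W + b²·variance of X + 2ab·covariance of W and X with a = 4, b = -3.
Independence gives covariance of W and X = 0.
= 4²·47.4 + (-3)²·10 + 2·4·(-3)·0
= 758.4 + 90 + 0 = 848.4.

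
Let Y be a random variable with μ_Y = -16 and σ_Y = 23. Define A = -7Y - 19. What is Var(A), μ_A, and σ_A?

A = -7Y - 19 is linear with a = -7, b = -19.
Var(Y) = 23² = 529.
Var(A) = a²·Var(Y) = (-7)²·529 = 25921 (the additive constant -19 does not affect variance).
μ_A = a·μ_Y + b = (-7)·(-16) + (-19) = 93.
σ_A = |a|·σ_Y = |-7|·23 = 161.

Var(A) = 25921, μ_A = 93, σ_A = 161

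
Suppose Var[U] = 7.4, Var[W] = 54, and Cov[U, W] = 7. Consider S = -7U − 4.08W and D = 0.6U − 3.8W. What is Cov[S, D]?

By bilinearity, Cov[S, D] = ac·Var[U] + bd·Var[W] + (ad+bc)·Cov[U, W], with a=-7, b=-4.08, c=0.6, d=-3.8.
ac·Var[U] = (-7)·0.6·7.4 = -31.08
bd·Var[W] = (-4.08)·(-3.8)·54 = 837.216
(ad+bc)·Cov[U, W] = (24.152)·7 = 169.064
Cov[S, D] = -31.08 + 837.216 + 169.064 = 975.2.

Cov[S, D] = 975.2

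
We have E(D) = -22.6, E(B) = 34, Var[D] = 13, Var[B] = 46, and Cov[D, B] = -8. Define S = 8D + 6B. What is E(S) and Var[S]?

E(S) = 8·E(D) + 6·E(B) = 8·(-22.6) + 6·34 = 23.2.
Var[S] = a²·Var[D] + b²·Var[B] + 2ab·Cov[D, B] with a = 8, b = 6.
= 8²·13 + 6²·46 + 2·8·6·(-8)
= 832 + 1656 + (-768) = 1720.

E(S) = 23.2, Var[S] = 1720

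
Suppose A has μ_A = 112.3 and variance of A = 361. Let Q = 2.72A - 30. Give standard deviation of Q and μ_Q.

standard deviation of Q = 51.68, μ_Q = 275.456

Q = 2.72A - 30 is linear with a = 2.72, b = -30.
standard deviation of A = √361 = 19.
standard deviation of Q = |a|·standard deviation of A = |2.72|·19 = 51.68.
μ_Q = a·μ_A + b = 2.72·112.3 + (-30) = 275.456.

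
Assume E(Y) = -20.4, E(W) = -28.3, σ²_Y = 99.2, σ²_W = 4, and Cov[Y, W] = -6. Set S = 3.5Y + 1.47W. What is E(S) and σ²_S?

E(S) = 3.5·E(Y) + 1.47·E(W) = 3.5·(-20.4) + 1.47·(-28.3) = -113.001.
σ²_S = a²·σ²_Y + b²·σ²_W + 2ab·Cov[Y, W] with a = 3.5, b = 1.47.
= 3.5²·99.2 + 1.47²·4 + 2·3.5·1.47·(-6)
= 1215.2 + 8.6436 + (-61.74) = 1162.1036.

E(S) = -113.001, σ²_S = 1162.1036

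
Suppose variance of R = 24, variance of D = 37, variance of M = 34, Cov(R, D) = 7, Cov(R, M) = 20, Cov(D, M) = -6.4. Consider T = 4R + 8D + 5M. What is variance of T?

variance of T = a²·variance of R + b²·variance of D + c²·variance of M + 2ab·Cov(R, D) + 2ac·Cov(R, M) + 2bc·Cov(D, M), with a = 4, b = 8, c = 5.
= 384 + 2368 + 850 + 448 + 800 + (-512)
= 4338.

variance of T = 4338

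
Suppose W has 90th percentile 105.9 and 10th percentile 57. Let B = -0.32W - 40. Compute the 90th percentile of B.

Since a = -0.32 < 0 the transformation is decreasing, reversing order: the 90th percentile of B corresponds to the 10th percentile of W.
So P_{90}(B) = a·P_{10}(W) + b = (-0.32)·57 + (-40) = -58.24.

90th percentile of B = -58.24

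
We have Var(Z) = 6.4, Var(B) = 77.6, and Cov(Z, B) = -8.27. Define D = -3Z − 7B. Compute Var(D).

Var(D) = a²·Var(Z) + b²·Var(B) + 2ab·Cov(Z, B) with a = -3, b = -7.
= (-3)²·6.4 + (-7)²·77.6 + 2·(-3)·(-7)·(-8.27)
= 57.6 + 3802.4 + (-347.34) = 3512.66.

Var(D) = 3512.66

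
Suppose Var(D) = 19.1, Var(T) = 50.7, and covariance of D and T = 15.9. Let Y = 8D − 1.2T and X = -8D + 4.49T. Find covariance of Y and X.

covariance of Y and X = -771.8036

By bilinearity, covariance of Y and X = ac·Var(D) + bd·Var(T) + (ad+bc)·covariance of D and T, with a=8, b=-1.2, c=-8, d=4.49.
ac·Var(D) = 8·(-8)·19.1 = -1222.4
bd·Var(T) = (-1.2)·4.49·50.7 = -273.1716
(ad+bc)·covariance of D and T = (45.52)·15.9 = 723.768
covariance of Y and X = -1222.4 + (-273.1716) + 723.768 = -771.8036.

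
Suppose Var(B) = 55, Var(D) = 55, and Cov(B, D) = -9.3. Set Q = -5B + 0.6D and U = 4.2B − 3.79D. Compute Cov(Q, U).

By bilinearity, Cov(Q, U) = ac·Var(B) + bd·Var(D) + (ad+bc)·Cov(B, D), with a=-5, b=0.6, c=4.2, d=-3.79.
ac·Var(B) = (-5)·4.2·55 = -1155
bd·Var(D) = 0.6·(-3.79)·55 = -125.07
(ad+bc)·Cov(B, D) = (21.47)·(-9.3) = -199.671
Cov(Q, U) = -1155 + (-125.07) + (-199.671) = -1479.741.

Cov(Q, U) = -1479.741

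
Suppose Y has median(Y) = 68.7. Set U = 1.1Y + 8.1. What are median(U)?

A linear map preserves order up to sign, so median(U) = a·median(Y) + b = 1.1·68.7 + 8.1 = 83.67.

median(U) = 83.67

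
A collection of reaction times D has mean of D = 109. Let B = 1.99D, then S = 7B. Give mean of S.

mean of B = 1.99·109 = 216.91.
mean of S = 7·216.91 = 1518.37.

mean of S = 1518.37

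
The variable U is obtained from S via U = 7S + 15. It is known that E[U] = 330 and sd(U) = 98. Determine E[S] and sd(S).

From U = 7S + 15: E[U] = a·E[S] + b, so E[S] = (E[U] − b)/a = (330 − 15)/7 = 45.
sd(U) = |a|·sd(S), so sd(S) = 98/|7| = 14.

E[S] = 45, sd(S) = 14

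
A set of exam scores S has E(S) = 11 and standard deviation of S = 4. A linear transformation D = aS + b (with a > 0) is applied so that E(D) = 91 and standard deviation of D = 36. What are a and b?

a = 9, b = -8

standard deviation of D = a·standard deviation of S (a > 0), so a = 36/4 = 9.
E(D) = a·E(S) + b, so b = 91 − 9·11 = -8.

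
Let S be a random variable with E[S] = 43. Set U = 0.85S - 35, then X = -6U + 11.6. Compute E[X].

E[U] = 0.85·43 + (-35) = 1.55.
E[X] = (-6)·1.55 + 11.6 = 2.3.

E[X] = 2.3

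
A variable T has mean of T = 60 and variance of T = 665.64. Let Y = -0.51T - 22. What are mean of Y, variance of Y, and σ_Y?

mean of Y = -52.6, variance of Y = 173.132964, σ_Y = 13.158

Y = -0.51T - 22 is linear with a = -0.51, b = -22.
mean of Y = a·mean of T + b = (-0.51)·60 + (-22) = -52.6.
variance of Y = a²·variance of T = (-0.51)²·665.64 = 173.132964 (the additive constant -22 does not affect variance).
σ_T = √665.64 = 25.8.
σ_Y = |a|·σ_T = |-0.51|·25.8 = 13.158.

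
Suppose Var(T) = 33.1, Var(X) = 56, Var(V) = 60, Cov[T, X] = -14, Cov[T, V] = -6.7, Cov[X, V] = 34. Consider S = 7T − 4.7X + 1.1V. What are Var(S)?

Var(S) = 3398

Var(S) = a²·Var(T) + b²·Var(X) + c²·Var(V) + 2ab·Cov[T, X] + 2ac·Cov[T, V] + 2bc·Cov[X, V], with a = 7, b = -4.7, c = 1.1.
= 1621.9 + 1237.04 + 72.6 + 921.2 + (-103.18) + (-351.56)
= 3398.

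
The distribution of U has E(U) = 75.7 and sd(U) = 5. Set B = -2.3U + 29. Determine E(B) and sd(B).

E(B) = -145.11, sd(B) = 11.5

B = -2.3U + 29 is linear with a = -2.3, b = 29.
E(B) = a·E(U) + b = (-2.3)·75.7 + 29 = -145.11.
sd(B) = |a|·sd(U) = |-2.3|·5 = 11.5.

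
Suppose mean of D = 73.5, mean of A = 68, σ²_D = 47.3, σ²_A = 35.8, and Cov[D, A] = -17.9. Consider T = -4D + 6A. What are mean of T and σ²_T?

mean of T = (-4)·mean of D + 6·mean of A = (-4)·73.5 + 6·68 = 114.
σ²_T = a²·σ²_D + b²·σ²_A + 2ab·Cov[D, A] with a = -4, b = 6.
= (-4)²·47.3 + 6²·35.8 + 2·(-4)·6·(-17.9)
= 756.8 + 1288.8 + 859.2 = 2904.8.

mean of T = 114, σ²_T = 2904.8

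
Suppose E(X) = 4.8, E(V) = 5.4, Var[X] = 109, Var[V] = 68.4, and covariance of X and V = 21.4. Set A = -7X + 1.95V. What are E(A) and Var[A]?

E(A) = -23.07, Var[A] = 5016.871

E(A) = (-7)·E(X) + 1.95·E(V) = (-7)·4.8 + 1.95·5.4 = -23.07.
Var[A] = a²·Var[X] + b²·Var[V] + 2ab·covariance of X and V with a = -7, b = 1.95.
= (-7)²·109 + 1.95²·68.4 + 2·(-7)·1.95·21.4
= 5341 + 260.091 + (-584.22) = 5016.871.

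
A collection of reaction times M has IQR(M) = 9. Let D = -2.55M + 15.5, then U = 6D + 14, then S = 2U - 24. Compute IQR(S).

IQR(D) = |-2.55|·9 = 22.95.
IQR(U) = |6|·22.95 = 137.7.
IQR(S) = |2|·137.7 = 275.4.

IQR(S) = 275.4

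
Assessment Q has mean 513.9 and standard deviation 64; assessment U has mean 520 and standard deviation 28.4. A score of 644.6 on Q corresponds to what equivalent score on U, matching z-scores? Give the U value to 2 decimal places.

U = 578.00

z = (644.6 − 513.9)/64 ≈ 2.0422.
U = 520 + z·28.4 = 520 + (644.6 − 513.9)·28.4/64 ≈ 578.00.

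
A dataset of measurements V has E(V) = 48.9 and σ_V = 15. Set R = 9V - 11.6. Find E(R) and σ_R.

E(R) = 428.5, σ_R = 135

R = 9V - 11.6 is linear with a = 9, b = -11.6.
E(R) = a·E(V) + b = 9·48.9 + (-11.6) = 428.5.
σ_R = |a|·σ_V = |9|·15 = 135.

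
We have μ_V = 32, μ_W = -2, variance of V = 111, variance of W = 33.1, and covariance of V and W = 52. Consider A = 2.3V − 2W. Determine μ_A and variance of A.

μ_A = 77.6, variance of A = 241.19

μ_A = 2.3·μ_V + (-2)·μ_W = 2.3·32 + (-2)·(-2) = 77.6.
variance of A = a²·variance of V + b²·variance of W + 2ab·covariance of V and W with a = 2.3, b = -2.
= 2.3²·111 + (-2)²·33.1 + 2·2.3·(-2)·52
= 587.19 + 132.4 + (-478.4) = 241.19.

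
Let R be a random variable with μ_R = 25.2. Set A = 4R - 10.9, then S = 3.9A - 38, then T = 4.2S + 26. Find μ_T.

μ_A = 4·25.2 + (-10.9) = 89.9.
μ_S = 3.9·89.9 + (-38) = 312.61.
μ_T = 4.2·312.61 + 26 = 1338.962.

μ_T = 1338.962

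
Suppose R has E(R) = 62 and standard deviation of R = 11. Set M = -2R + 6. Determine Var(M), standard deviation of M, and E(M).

M = -2R + 6 is linear with a = -2, b = 6.
Var(R) = 11² = 121.
Var(M) = a²·Var(R) = (-2)²·121 = 484 (the additive constant 6 does not affect variance).
standard deviation of M = |a|·standard deviation of R = |-2|·11 = 22.
E(M) = a·E(R) + b = (-2)·62 + 6 = -118.

Var(M) = 484, standard deviation of M = 22, E(M) = -118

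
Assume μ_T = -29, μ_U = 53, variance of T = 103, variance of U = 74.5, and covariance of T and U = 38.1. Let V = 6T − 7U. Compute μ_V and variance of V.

μ_V = 6·μ_T + (-7)·μ_U = 6·(-29) + (-7)·53 = -545.
variance of V = a²·variance of T + b²·variance of U + 2ab·covariance of T and U with a = 6, b = -7.
= 6²·103 + (-7)²·74.5 + 2·6·(-7)·38.1
= 3708 + 3650.5 + (-3200.4) = 4158.1.

μ_V = -545, variance of V = 4158.1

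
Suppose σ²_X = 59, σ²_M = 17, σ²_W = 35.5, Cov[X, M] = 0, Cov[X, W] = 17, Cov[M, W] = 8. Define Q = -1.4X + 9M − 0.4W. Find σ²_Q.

σ²_Q = 1459.76

σ²_Q = a²·σ²_X + b²·σ²_M + c²·σ²_W + 2ab·Cov[X, M] + 2ac·Cov[X, W] + 2bc·Cov[M, W], with a = -1.4, b = 9, c = -0.4.
= 115.64 + 1377 + 5.68 + 0 + 19.04 + (-57.6)
= 1459.76.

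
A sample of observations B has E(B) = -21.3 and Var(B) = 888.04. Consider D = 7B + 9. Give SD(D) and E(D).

D = 7B + 9 is linear with a = 7, b = 9.
SD(B) = √888.04 = 29.8.
SD(D) = |a|·SD(B) = |7|·29.8 = 208.6.
E(D) = a·E(B) + b = 7·(-21.3) + 9 = -140.1.

SD(D) = 208.6, E(D) = -140.1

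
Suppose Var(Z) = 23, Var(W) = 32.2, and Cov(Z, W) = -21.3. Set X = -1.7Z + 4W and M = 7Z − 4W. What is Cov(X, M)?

By bilinearity, Cov(X, M) = ac·Var(Z) + bd·Var(W) + (ad+bc)·Cov(Z, W), with a=-1.7, b=4, c=7, d=-4.
ac·Var(Z) = (-1.7)·7·23 = -273.7
bd·Var(W) = 4·(-4)·32.2 = -515.2
(ad+bc)·Cov(Z, W) = (34.8)·(-21.3) = -741.24
Cov(X, M) = -273.7 + (-515.2) + (-741.24) = -1530.14.

Cov(X, M) = -1530.14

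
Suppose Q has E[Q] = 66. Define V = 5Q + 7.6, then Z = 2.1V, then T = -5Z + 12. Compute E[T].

E[V] = 5·66 + 7.6 = 337.6.
E[Z] = 2.1·337.6 = 708.96.
E[T] = (-5)·708.96 + 12 = -3532.8.

E[T] = -3532.8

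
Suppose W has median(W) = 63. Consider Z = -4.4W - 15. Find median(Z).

median(Z) = -292.2

A linear map preserves order up to sign, so median(Z) = a·median(W) + b = (-4.4)·63 + (-15) = -292.2.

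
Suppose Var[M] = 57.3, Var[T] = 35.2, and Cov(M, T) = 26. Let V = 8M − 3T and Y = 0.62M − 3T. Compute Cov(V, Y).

Cov(V, Y) = -71.352

By bilinearity, Cov(V, Y) = ac·Var[M] + bd·Var[T] + (ad+bc)·Cov(M, T), with a=8, b=-3, c=0.62, d=-3.
ac·Var[M] = 8·0.62·57.3 = 284.208
bd·Var[T] = (-3)·(-3)·35.2 = 316.8
(ad+bc)·Cov(M, T) = (-25.86)·26 = -672.36
Cov(V, Y) = 284.208 + 316.8 + (-672.36) = -71.352.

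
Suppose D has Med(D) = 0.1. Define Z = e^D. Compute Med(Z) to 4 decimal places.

e^D is monotone on this domain, so Med(Z) = exp(0.1) ≈ 1.1052.

Med(Z) = 1.1052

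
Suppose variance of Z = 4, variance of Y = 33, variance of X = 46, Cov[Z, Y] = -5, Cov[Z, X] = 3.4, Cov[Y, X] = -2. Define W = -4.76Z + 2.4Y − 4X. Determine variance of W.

variance of W = a²·variance of Z + b²·variance of Y + c²·variance of X + 2ab·Cov[Z, Y] + 2ac·Cov[Z, X] + 2bc·Cov[Y, X], with a = -4.76, b = 2.4, c = -4.
= 90.6304 + 190.08 + 736 + 114.24 + 129.472 + 38.4
= 1298.8224.

variance of W = 1298.8224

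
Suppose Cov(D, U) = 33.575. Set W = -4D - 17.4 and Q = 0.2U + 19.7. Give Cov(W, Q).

Cov(W, Q) = a·c·Cov(D, U) = (-4)·0.2·33.575 = -26.86. Additive constants drop out.

Cov(W, Q) = -26.86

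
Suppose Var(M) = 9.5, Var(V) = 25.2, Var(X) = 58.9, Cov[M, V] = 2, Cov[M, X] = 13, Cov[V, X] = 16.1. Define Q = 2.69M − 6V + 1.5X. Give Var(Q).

Var(Q) = 859.01795

Var(Q) = a²·Var(M) + b²·Var(V) + c²·Var(X) + 2ab·Cov[M, V] + 2ac·Cov[M, X] + 2bc·Cov[V, X], with a = 2.69, b = -6, c = 1.5.
= 68.74295 + 907.2 + 132.525 + (-64.56) + 104.91 + (-289.8)
= 859.01795.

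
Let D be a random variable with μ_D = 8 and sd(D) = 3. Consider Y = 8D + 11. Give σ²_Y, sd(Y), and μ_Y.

σ²_Y = 576, sd(Y) = 24, μ_Y = 75

Y = 8D + 11 is linear with a = 8, b = 11.
σ²_D = 3² = 9.
σ²_Y = a²·σ²_D = 8²·9 = 576 (the additive constant 11 does not affect variance).
sd(Y) = |a|·sd(D) = |8|·3 = 24.
μ_Y = a·μ_D + b = 8·8 + 11 = 75.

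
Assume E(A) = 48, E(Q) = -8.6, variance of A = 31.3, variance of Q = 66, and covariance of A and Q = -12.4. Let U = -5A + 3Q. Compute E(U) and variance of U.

E(U) = (-5)·E(A) + 3·E(Q) = (-5)·48 + 3·(-8.6) = -265.8.
variance of U = a²·variance of A + b²·variance of Q + 2ab·covariance of A and Q with a = -5, b = 3.
= (-5)²·31.3 + 3²·66 + 2·(-5)·3·(-12.4)
= 782.5 + 594 + 372 = 1748.5.

E(U) = -265.8, variance of U = 1748.5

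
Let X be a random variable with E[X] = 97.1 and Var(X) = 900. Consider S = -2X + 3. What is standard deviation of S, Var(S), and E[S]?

standard deviation of S = 60, Var(S) = 3600, E[S] = -191.2

S = -2X + 3 is linear with a = -2, b = 3.
standard deviation of X = √900 = 30.
standard deviation of S = |a|·standard deviation of X = |-2|·30 = 60.
Var(S) = a²·Var(X) = (-2)²·900 = 3600 (the additive constant 3 does not affect variance).
E[S] = a·E[X] + b = (-2)·97.1 + 3 = -191.2.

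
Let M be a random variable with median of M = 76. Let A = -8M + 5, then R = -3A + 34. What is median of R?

median of R = 1843

median of A = (-8)·76 + 5 = -603.
median of R = (-3)·(-603) + 34 = 1843.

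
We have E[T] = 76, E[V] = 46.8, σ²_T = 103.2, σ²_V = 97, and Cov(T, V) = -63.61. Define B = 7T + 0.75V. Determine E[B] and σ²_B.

E[B] = 7·E[T] + 0.75·E[V] = 7·76 + 0.75·46.8 = 567.1.
σ²_B = a²·σ²_T + b²·σ²_V + 2ab·Cov(T, V) with a = 7, b = 0.75.
= 7²·103.2 + 0.75²·97 + 2·7·0.75·(-63.61)
= 5056.8 + 54.5625 + (-667.905) = 4443.4575.

E[B] = 567.1, σ²_B = 4443.4575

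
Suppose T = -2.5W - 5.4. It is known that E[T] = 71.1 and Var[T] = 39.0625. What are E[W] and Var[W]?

From T = -2.5W - 5.4: E[T] = a·E[W] + b, so E[W] = (E[T] − b)/a = (71.1 − (-5.4))/(-2.5) = -30.6.
Var[T] = a²·Var[W], so Var[W] = 39.0625/(-2.5)² = 6.25.

E[W] = -30.6, Var[W] = 6.25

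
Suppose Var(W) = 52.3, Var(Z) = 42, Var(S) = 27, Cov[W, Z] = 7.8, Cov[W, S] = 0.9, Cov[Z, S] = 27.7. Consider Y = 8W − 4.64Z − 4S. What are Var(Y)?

Var(Y) = 5074.9952

Var(Y) = a²·Var(W) + b²·Var(Z) + c²·Var(S) + 2ab·Cov[W, Z] + 2ac·Cov[W, S] + 2bc·Cov[Z, S], with a = 8, b = -4.64, c = -4.
= 3347.2 + 904.2432 + 432 + (-579.072) + (-57.6) + 1028.224
= 5074.9952.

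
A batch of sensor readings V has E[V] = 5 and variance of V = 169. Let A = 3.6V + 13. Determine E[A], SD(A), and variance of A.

A = 3.6V + 13 is linear with a = 3.6, b = 13.
E[A] = a·E[V] + b = 3.6·5 + 13 = 31.
SD(V) = √169 = 13.
SD(A) = |a|·SD(V) = |3.6|·13 = 46.8.
variance of A = a²·variance of V = 3.6²·169 = 2190.24 (the additive constant 13 does not affect variance).

E[A] = 31, SD(A) = 46.8, variance of A = 2190.24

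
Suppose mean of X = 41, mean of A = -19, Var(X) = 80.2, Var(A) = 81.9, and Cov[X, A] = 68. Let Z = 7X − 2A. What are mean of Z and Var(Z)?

mean of Z = 7·mean of X + (-2)·mean of A = 7·41 + (-2)·(-19) = 325.
Var(Z) = a²·Var(X) + b²·Var(A) + 2ab·Cov[X, A] with a = 7, b = -2.
= 7²·80.2 + (-2)²·81.9 + 2·7·(-2)·68
= 3929.8 + 327.6 + (-1904) = 2353.4.

mean of Z = 325, Var(Z) = 2353.4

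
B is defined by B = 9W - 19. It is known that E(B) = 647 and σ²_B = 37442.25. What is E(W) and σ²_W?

From B = 9W - 19: E(B) = a·E(W) + b, so E(W) = (E(B) − b)/a = (647 − (-19))/9 = 74.
σ²_B = a²·σ²_W, so σ²_W = 37442.25/9² = 462.25.

E(W) = 74, σ²_W = 462.25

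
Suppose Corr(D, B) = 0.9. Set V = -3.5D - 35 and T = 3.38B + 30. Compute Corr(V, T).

Linear rescalings preserve |correlation|; the slopes -3.5 and 3.38 have opposite signs, so the correlation flips sign: Corr(V, T) = −Corr(D, B) = -0.9.

Corr(V, T) = -0.9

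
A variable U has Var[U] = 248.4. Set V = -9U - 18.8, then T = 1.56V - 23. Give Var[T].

Var[V] = (-9)²·248.4 = 20120.4.
Var[T] = 1.56²·20120.4 = 48965.00544.

Var[T] = 48965.00544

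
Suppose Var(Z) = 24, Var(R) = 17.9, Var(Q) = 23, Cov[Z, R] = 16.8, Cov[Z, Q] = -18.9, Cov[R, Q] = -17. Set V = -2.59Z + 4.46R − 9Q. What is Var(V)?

Var(V) = a²·Var(Z) + b²·Var(R) + c²·Var(Q) + 2ab·Cov[Z, R] + 2ac·Cov[Z, Q] + 2bc·Cov[R, Q], with a = -2.59, b = 4.46, c = -9.
= 160.9944 + 356.05964 + 1863 + (-388.12704) + (-881.118) + 1364.76
= 2475.569.

Var(V) = 2475.569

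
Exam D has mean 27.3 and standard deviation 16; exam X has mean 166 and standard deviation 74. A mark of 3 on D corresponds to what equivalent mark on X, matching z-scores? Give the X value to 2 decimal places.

X = 53.61

z = (3 − 27.3)/16 ≈ -1.5188.
X = 166 + z·74 = 166 + (3 − 27.3)·74/16 ≈ 53.61.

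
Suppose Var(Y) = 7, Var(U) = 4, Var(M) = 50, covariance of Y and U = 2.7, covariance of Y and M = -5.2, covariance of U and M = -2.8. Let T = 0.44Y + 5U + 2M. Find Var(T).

Var(T) = a²·Var(Y) + b²·Var(U) + c²·Var(M) + 2ab·covariance of Y and U + 2ac·covariance of Y and M + 2bc·covariance of U and M, with a = 0.44, b = 5, c = 2.
= 1.3552 + 100 + 200 + 11.88 + (-9.152) + (-56)
= 248.0832.

Var(T) = 248.0832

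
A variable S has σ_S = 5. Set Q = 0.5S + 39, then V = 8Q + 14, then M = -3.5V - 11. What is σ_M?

σ_Q = |0.5|·5 = 2.5.
σ_V = |8|·2.5 = 20.
σ_M = |-3.5|·20 = 70.

σ_M = 70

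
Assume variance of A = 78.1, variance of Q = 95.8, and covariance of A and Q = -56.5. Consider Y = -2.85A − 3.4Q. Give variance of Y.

variance of Y = a²·variance of A + b²·variance of Q + 2ab·covariance of A and Q with a = -2.85, b = -3.4.
= (-2.85)²·78.1 + (-3.4)²·95.8 + 2·(-2.85)·(-3.4)·(-56.5)
= 634.36725 + 1107.448 + (-1094.97) = 646.84525.

variance of Y = 646.84525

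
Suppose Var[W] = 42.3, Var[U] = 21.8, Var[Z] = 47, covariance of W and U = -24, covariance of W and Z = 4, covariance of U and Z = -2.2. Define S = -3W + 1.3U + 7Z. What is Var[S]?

Var[S] = a²·Var[W] + b²·Var[U] + c²·Var[Z] + 2ab·covariance of W and U + 2ac·covariance of W and Z + 2bc·covariance of U and Z, with a = -3, b = 1.3, c = 7.
= 380.7 + 36.842 + 2303 + 187.2 + (-168) + (-40.04)
= 2699.702.

Var[S] = 2699.702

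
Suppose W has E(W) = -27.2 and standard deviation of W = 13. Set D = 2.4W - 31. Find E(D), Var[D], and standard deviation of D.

D = 2.4W - 31 is linear with a = 2.4, b = -31.
E(D) = a·E(W) + b = 2.4·(-27.2) + (-31) = -96.28.
Var[W] = 13² = 169.
Var[D] = a²·Var[W] = 2.4²·169 = 973.44 (the additive constant -31 does not affect variance).
standard deviation of D = |a|·standard deviation of W = |2.4|·13 = 31.2.

E(D) = -96.28, Var[D] = 973.44, standard deviation of D = 31.2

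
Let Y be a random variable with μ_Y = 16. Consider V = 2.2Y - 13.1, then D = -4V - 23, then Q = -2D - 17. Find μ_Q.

μ_Q = 205.8

μ_V = 2.2·16 + (-13.1) = 22.1.
μ_D = (-4)·22.1 + (-23) = -111.4.
μ_Q = (-2)·(-111.4) + (-17) = 205.8.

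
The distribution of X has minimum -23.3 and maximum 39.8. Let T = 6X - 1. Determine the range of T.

Range of X = 39.8 − (-23.3) = 63.1.
Range(T) = |a|·Range(X) = |6|·63.1 = 378.6.

Range(T) = 378.6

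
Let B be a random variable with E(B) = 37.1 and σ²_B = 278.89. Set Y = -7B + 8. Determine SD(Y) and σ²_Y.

SD(Y) = 116.9, σ²_Y = 13665.61

Y = -7B + 8 is linear with a = -7, b = 8.
SD(B) = √278.89 = 16.7.
SD(Y) = |a|·SD(B) = |-7|·16.7 = 116.9.
σ²_Y = a²·σ²_B = (-7)²·278.89 = 13665.61 (the additive constant 8 does not affect variance).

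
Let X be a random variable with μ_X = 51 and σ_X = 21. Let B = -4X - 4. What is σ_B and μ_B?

σ_B = 84, μ_B = -208

B = -4X - 4 is linear with a = -4, b = -4.
σ_B = |a|·σ_X = |-4|·21 = 84.
μ_B = a·μ_X + b = (-4)·51 + (-4) = -208.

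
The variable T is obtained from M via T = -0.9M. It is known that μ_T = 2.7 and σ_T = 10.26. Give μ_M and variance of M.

From T = -0.9M: μ_T = a·μ_M + b, so μ_M = (μ_T − b)/a = (2.7 − 0)/(-0.9) = -3.
variance of T = 10.26² = 105.2676.
variance of T = a²·variance of M, so variance of M = 105.2676/(-0.9)² = 129.96.

μ_M = -3, variance of M = 129.96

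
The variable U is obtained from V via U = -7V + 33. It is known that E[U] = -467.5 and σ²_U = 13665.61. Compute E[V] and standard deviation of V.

From U = -7V + 33: E[U] = a·E[V] + b, so E[V] = (E[U] − b)/a = (-467.5 − 33)/(-7) = 71.5.
standard deviation of U = √13665.61 = 116.9.
standard deviation of U = |a|·standard deviation of V, so standard deviation of V = 116.9/|-7| = 16.7.

E[V] = 71.5, standard deviation of V = 16.7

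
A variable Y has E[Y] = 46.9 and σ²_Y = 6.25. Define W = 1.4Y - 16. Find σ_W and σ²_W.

σ_W = 3.5, σ²_W = 12.25

W = 1.4Y - 16 is linear with a = 1.4, b = -16.
σ_Y = √6.25 = 2.5.
σ_W = |a|·σ_Y = |1.4|·2.5 = 3.5.
σ²_W = a²·σ²_Y = 1.4²·6.25 = 12.25 (the additive constant -16 does not affect variance).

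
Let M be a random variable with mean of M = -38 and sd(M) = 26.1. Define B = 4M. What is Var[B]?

B = 4M is linear with a = 4, b = 0.
Var[M] = 26.1² = 681.21.
Var[B] = a²·Var[M] = 4²·681.21 = 10899.36.

Var[B] = 10899.36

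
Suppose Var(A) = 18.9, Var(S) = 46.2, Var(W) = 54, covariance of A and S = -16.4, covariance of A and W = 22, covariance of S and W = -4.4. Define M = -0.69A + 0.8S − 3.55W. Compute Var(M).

Var(M) = 869.97689

Var(M) = a²·Var(A) + b²·Var(S) + c²·Var(W) + 2ab·covariance of A and S + 2ac·covariance of A and W + 2bc·covariance of S and W, with a = -0.69, b = 0.8, c = -3.55.
= 8.99829 + 29.568 + 680.535 + 18.1056 + 107.778 + 24.992
= 869.97689.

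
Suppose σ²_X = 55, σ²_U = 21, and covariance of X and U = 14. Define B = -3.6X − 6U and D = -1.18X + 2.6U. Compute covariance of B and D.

By bilinearity, covariance of B and D = ac·σ²_X + bd·σ²_U + (ad+bc)·covariance of X and U, with a=-3.6, b=-6, c=-1.18, d=2.6.
ac·σ²_X = (-3.6)·(-1.18)·55 = 233.64
bd·σ²_U = (-6)·2.6·21 = -327.6
(ad+bc)·covariance of X and U = (-2.28)·14 = -31.92
covariance of B and D = 233.64 + (-327.6) + (-31.92) = -125.88.

covariance of B and D = -125.88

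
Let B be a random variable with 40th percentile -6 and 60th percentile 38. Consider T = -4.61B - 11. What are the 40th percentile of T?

Since a = -4.61 < 0 the transformation is decreasing, reversing order: the 40th percentile of T corresponds to the 60th percentile of B.
So P_{40}(T) = a·P_{60}(B) + b = (-4.61)·38 + (-11) = -186.18.

40th percentile of T = -186.18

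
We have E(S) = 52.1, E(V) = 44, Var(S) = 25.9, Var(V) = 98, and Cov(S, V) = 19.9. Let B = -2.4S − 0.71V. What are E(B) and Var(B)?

E(B) = -156.28, Var(B) = 266.405

E(B) = (-2.4)·E(S) + (-0.71)·E(V) = (-2.4)·52.1 + (-0.71)·44 = -156.28.
Var(B) = a²·Var(S) + b²·Var(V) + 2ab·Cov(S, V) with a = -2.4, b = -0.71.
= (-2.4)²·25.9 + (-0.71)²·98 + 2·(-2.4)·(-0.71)·19.9
= 149.184 + 49.4018 + 67.8192 = 266.405.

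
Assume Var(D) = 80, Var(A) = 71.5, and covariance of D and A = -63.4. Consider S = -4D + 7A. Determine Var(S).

Var(S) = 8333.9

Var(S) = a²·Var(D) + b²·Var(A) + 2ab·covariance of D and A with a = -4, b = 7.
= (-4)²·80 + 7²·71.5 + 2·(-4)·7·(-63.4)
= 1280 + 3503.5 + 3550.4 = 8333.9.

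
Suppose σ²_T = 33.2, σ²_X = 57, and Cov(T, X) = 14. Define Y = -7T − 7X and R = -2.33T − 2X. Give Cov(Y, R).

By bilinearity, Cov(Y, R) = ac·σ²_T + bd·σ²_X + (ad+bc)·Cov(T, X), with a=-7, b=-7, c=-2.33, d=-2.
ac·σ²_T = (-7)·(-2.33)·33.2 = 541.492
bd·σ²_X = (-7)·(-2)·57 = 798
(ad+bc)·Cov(T, X) = (30.31)·14 = 424.34
Cov(Y, R) = 541.492 + 798 + 424.34 = 1763.832.

Cov(Y, R) = 1763.832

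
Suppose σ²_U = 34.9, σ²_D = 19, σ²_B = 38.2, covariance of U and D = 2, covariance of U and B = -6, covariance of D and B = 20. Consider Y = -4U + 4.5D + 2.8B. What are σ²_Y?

σ²_Y = a²·σ²_U + b²·σ²_D + c²·σ²_B + 2ab·covariance of U and D + 2ac·covariance of U and B + 2bc·covariance of D and B, with a = -4, b = 4.5, c = 2.8.
= 558.4 + 384.75 + 299.488 + (-72) + 134.4 + 504
= 1809.038.

σ²_Y = 1809.038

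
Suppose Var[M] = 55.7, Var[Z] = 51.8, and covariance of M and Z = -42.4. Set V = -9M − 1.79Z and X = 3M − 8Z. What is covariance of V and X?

By bilinearity, covariance of V and X = ac·Var[M] + bd·Var[Z] + (ad+bc)·covariance of M and Z, with a=-9, b=-1.79, c=3, d=-8.
ac·Var[M] = (-9)·3·55.7 = -1503.9
bd·Var[Z] = (-1.79)·(-8)·51.8 = 741.776
(ad+bc)·covariance of M and Z = (66.63)·(-42.4) = -2825.112
covariance of V and X = -1503.9 + 741.776 + (-2825.112) = -3587.236.

covariance of V and X = -3587.236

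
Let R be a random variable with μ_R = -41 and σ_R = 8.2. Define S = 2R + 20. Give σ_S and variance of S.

S = 2R + 20 is linear with a = 2, b = 20.
σ_S = |a|·σ_R = |2|·8.2 = 16.4.
variance of R = 8.2² = 67.24.
variance of S = a²·variance of R = 2²·67.24 = 268.96 (the additive constant 20 does not affect variance).

σ_S = 16.4, variance of S = 268.96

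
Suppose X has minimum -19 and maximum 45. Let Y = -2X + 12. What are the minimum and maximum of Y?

a = -2 < 0, so order reverses: min(Y) = a·max(X)+b = (-2)·45 + 12 = -78; max(Y) = a·min(X)+b = (-2)·(-19) + 12 = 50.

min(Y) = -78, max(Y) = 50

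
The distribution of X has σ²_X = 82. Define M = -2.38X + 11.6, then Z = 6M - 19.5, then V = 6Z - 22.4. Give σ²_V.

σ²_M = (-2.38)²·82 = 464.4808.
σ²_Z = 6²·464.4808 = 16721.3088.
σ²_V = 6²·16721.3088 = 601967.1168.

σ²_V = 601967.1168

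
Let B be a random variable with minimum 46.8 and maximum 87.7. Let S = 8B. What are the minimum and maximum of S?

min(S) = 374.4, max(S) = 701.6

a = 8 > 0, so min(S) = a·min(B)+b = 8·46.8 = 374.4 and max(S) = 8·87.7 = 701.6.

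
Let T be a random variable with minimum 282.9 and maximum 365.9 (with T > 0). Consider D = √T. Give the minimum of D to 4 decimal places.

√T is increasing on this domain, so min(D) comes from min(T) = 282.9: min(D) = √(282.9) ≈ 16.8196.

min(D) = 16.8196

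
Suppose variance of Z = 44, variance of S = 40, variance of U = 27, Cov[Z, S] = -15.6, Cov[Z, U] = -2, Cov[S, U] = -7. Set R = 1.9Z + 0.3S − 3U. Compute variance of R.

variance of R = a²·variance of Z + b²·variance of S + c²·variance of U + 2ab·Cov[Z, S] + 2ac·Cov[Z, U] + 2bc·Cov[S, U], with a = 1.9, b = 0.3, c = -3.
= 158.84 + 3.6 + 243 + (-17.784) + 22.8 + 12.6
= 423.056.

variance of R = 423.056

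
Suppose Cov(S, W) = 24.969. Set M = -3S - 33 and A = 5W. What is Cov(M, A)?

Cov(M, A) = -374.535

Cov(M, A) = a·c·Cov(S, W) = (-3)·5·24.969 = -374.535. Additive constants drop out.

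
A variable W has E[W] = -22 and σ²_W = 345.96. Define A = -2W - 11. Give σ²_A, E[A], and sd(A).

σ²_A = 1383.84, E[A] = 33, sd(A) = 37.2

A = -2W - 11 is linear with a = -2, b = -11.
σ²_A = a²·σ²_W = (-2)²·345.96 = 1383.84 (the additive constant -11 does not affect variance).
E[A] = a·E[W] + b = (-2)·(-22) + (-11) = 33.
sd(W) = √345.96 = 18.6.
sd(A) = |a|·sd(W) = |-2|·18.6 = 37.2.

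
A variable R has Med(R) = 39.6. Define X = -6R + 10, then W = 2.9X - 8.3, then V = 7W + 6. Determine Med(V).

Med(V) = -4672.38

Med(X) = (-6)·39.6 + 10 = -227.6.
Med(W) = 2.9·(-227.6) + (-8.3) = -668.34.
Med(V) = 7·(-668.34) + 6 = -4672.38.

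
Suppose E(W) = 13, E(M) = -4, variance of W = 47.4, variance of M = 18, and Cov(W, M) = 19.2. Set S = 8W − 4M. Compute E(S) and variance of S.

E(S) = 8·E(W) + (-4)·E(M) = 8·13 + (-4)·(-4) = 120.
variance of S = a²·variance of W + b²·variance of M + 2ab·Cov(W, M) with a = 8, b = -4.
= 8²·47.4 + (-4)²·18 + 2·8·(-4)·19.2
= 3033.6 + 288 + (-1228.8) = 2092.8.

E(S) = 120, variance of S = 2092.8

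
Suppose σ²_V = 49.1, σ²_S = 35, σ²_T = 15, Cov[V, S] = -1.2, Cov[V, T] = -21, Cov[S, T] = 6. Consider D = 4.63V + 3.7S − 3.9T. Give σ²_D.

σ²_D = a²·σ²_V + b²·σ²_S + c²·σ²_T + 2ab·Cov[V, S] + 2ac·Cov[V, T] + 2bc·Cov[S, T], with a = 4.63, b = 3.7, c = -3.9.
= 1052.55179 + 479.15 + 228.15 + (-41.1144) + 758.394 + (-173.16)
= 2303.97139.

σ²_D = 2303.97139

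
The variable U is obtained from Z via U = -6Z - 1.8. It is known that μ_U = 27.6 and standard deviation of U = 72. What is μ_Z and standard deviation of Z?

μ_Z = -4.9, standard deviation of Z = 12

From U = -6Z - 1.8: μ_U = a·μ_Z + b, so μ_Z = (μ_U − b)/a = (27.6 − (-1.8))/(-6) = -4.9.
standard deviation of U = |a|·standard deviation of Z, so standard deviation of Z = 72/|-6| = 12.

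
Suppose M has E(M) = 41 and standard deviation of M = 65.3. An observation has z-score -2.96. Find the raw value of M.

M = -152.288

M = E(M) + z·standard deviation of M = 41 + (-2.96)·65.3 = -152.288.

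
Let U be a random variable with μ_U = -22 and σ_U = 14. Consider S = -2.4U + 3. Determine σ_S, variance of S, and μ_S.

σ_S = 33.6, variance of S = 1128.96, μ_S = 55.8

S = -2.4U + 3 is linear with a = -2.4, b = 3.
σ_S = |a|·σ_U = |-2.4|·14 = 33.6.
variance of U = 14² = 196.
variance of S = a²·variance of U = (-2.4)²·196 = 1128.96 (the additive constant 3 does not affect variance).
μ_S = a·μ_U + b = (-2.4)·(-22) + 3 = 55.8.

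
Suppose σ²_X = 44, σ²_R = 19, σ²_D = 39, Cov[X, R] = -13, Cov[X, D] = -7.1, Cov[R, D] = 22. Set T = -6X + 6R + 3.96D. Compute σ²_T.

σ²_T = 5198.4144

σ²_T = a²·σ²_X + b²·σ²_R + c²·σ²_D + 2ab·Cov[X, R] + 2ac·Cov[X, D] + 2bc·Cov[R, D], with a = -6, b = 6, c = 3.96.
= 1584 + 684 + 611.5824 + 936 + 337.392 + 1045.44
= 5198.4144.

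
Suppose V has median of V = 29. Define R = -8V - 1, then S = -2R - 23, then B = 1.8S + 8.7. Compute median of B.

median of B = 806.1

median of R = (-8)·29 + (-1) = -233.
median of S = (-2)·(-233) + (-23) = 443.
median of B = 1.8·443 + 8.7 = 806.1.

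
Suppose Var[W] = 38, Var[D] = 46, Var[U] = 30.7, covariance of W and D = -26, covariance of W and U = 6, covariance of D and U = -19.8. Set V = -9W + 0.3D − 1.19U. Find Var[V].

Var[V] = a²·Var[W] + b²·Var[D] + c²·Var[U] + 2ab·covariance of W and D + 2ac·covariance of W and U + 2bc·covariance of D and U, with a = -9, b = 0.3, c = -1.19.
= 3078 + 4.14 + 43.47427 + 140.4 + 128.52 + 14.1372
= 3408.67147.

Var[V] = 3408.67147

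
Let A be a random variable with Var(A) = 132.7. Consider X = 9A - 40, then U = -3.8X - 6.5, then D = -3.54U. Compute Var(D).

Var(X) = 9²·132.7 = 10748.7.
Var(U) = (-3.8)²·10748.7 = 155211.228.
Var(D) = (-3.54)²·155211.228 = 1945045.0248048.

Var(D) = 1945045.0248048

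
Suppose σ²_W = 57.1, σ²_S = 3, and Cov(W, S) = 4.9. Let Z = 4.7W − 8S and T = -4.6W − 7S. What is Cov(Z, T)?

By bilinearity, Cov(Z, T) = ac·σ²_W + bd·σ²_S + (ad+bc)·Cov(W, S), with a=4.7, b=-8, c=-4.6, d=-7.
ac·σ²_W = 4.7·(-4.6)·57.1 = -1234.502
bd·σ²_S = (-8)·(-7)·3 = 168
(ad+bc)·Cov(W, S) = (3.9)·4.9 = 19.11
Cov(Z, T) = -1234.502 + 168 + 19.11 = -1047.392.

Cov(Z, T) = -1047.392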